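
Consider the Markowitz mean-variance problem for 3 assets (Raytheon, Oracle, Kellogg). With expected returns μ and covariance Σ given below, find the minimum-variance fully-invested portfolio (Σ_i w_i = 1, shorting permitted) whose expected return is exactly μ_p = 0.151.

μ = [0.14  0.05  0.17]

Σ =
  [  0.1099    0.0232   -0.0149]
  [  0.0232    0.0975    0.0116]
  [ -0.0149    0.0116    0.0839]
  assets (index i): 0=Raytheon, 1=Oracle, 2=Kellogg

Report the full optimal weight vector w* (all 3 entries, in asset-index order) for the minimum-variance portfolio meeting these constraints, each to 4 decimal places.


p=Σ⁻¹μ = [1.6224  -0.1511  2.3352]
q=Σ⁻¹𝟙 = [9.4493  6.4971  12.6988]
a=μᵀp=0.616569  b=𝟙ᵀp=3.806552  c=𝟙ᵀq=28.645217  D=ac−b²=3.171916
λ₁=(c·0.151−b)/D = (28.645217·0.151−3.806552)/3.171916 = 0.163584
λ₂=(a−b·0.151)/D = (0.616569−3.806552·0.151)/3.171916 = 0.013172
w* = 0.163584·p + 0.013172·q:
  w_0 = 0.163584·1.6224 + 0.013172·9.4493 = 0.3899  (Raytheon)
  w_1 = 0.163584·-0.1511 + 0.013172·6.4971 = 0.0609  (Oracle)
  w_2 = 0.163584·2.3352 + 0.013172·12.6988 = 0.5493  (Kellogg)
Σw_i=1.0000  μᵀw=0.1510
σ²=wᵀΣw=λ₁·μ_p+λ₂ = 0.163584·0.151 + 0.013172 = 0.037873 ≈ 0.0379

0.3899  0.0609  0.5493


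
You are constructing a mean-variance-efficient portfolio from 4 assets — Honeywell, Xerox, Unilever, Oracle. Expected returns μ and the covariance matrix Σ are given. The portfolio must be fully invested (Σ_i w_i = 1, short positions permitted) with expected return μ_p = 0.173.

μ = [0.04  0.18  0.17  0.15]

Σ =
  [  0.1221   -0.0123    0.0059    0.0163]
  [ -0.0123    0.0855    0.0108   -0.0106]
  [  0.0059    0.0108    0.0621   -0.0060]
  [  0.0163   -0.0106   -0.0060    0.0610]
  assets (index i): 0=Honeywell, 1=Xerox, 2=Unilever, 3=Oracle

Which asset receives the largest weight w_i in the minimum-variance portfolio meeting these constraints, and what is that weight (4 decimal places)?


x=Σ⁻¹μ = [0.0028  2.1531  2.6618  3.0942]
y=Σ⁻¹𝟙 = [6.3107  12.9922  15.0259  18.4428]
a=μᵀx=1.304295  b=𝟙ᵀx=7.911843  c=𝟙ᵀy=52.771561  D=ac−b²=6.232419
λ₁=(c·0.173−b)/D = (52.771561·0.173−7.911843)/6.232419 = 0.195371
λ₂=(a−b·0.173)/D = (1.304295−7.911843·0.173)/6.232419 = -0.010342
w* = 0.195371·x + -0.010342·y:
  w_0 = 0.195371·0.0028 + -0.010342·6.3107 = -0.0647  (Honeywell)
  w_1 = 0.195371·2.1531 + -0.010342·12.9922 = 0.2863  (Xerox)
  w_2 = 0.195371·2.6618 + -0.010342·15.0259 = 0.3646  (Unilever)
  w_3 = 0.195371·3.0942 + -0.010342·18.4428 = 0.4138  (Oracle)
Σw_i=1.0000  μᵀw=0.1730
σ²=wᵀΣw=λ₁·μ_p+λ₂ = 0.195371·0.173 + -0.010342 = 0.023458 ≈ 0.0235

Oracle (0.4138)


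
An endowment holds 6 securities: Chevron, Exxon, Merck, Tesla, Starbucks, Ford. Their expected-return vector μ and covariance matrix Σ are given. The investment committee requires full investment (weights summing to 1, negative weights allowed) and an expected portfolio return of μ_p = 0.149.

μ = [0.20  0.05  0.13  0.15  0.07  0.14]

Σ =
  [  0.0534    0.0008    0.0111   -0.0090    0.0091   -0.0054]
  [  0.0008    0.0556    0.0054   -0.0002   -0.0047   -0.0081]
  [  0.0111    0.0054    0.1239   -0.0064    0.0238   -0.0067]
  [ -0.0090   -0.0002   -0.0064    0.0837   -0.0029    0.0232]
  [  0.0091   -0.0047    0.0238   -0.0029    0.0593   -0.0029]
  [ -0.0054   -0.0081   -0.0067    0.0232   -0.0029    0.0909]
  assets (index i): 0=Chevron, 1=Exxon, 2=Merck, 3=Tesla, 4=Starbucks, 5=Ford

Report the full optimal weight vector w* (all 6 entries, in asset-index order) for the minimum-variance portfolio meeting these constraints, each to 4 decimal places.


0.3936  0.1224  0.0728  0.1917  0.0685  0.1511

x=Σ⁻¹μ = [3.9549  1.0355  0.7246  1.8902  0.5284  1.4552]
y=Σ⁻¹𝟙 = [18.1433  20.3929  3.8495  11.5205  15.2874  11.7272]
a=μᵀx=1.461194  b=𝟙ᵀx=9.588746  c=𝟙ᵀy=80.920811  D=ac−b²=26.296962
λ₁=(c·0.149−b)/D = (80.920811·0.149−9.588746)/26.296962 = 0.093868
λ₂=(a−b·0.149)/D = (1.461194−9.588746·0.149)/26.296962 = 0.001235
w* = 0.093868·x + 0.001235·y:
  w_0 = 0.093868·3.9549 + 0.001235·18.1433 = 0.3936  (Chevron)
  w_1 = 0.093868·1.0355 + 0.001235·20.3929 = 0.1224  (Exxon)
  w_2 = 0.093868·0.7246 + 0.001235·3.8495 = 0.0728  (Merck)
  w_3 = 0.093868·1.8902 + 0.001235·11.5205 = 0.1917  (Tesla)
  w_4 = 0.093868·0.5284 + 0.001235·15.2874 = 0.0685  (Starbucks)
  w_5 = 0.093868·1.4552 + 0.001235·11.7272 = 0.1511  (Ford)
Σw_i=1.0000  μᵀw=0.1490
σ²=wᵀΣw=λ₁·μ_p+λ₂ = 0.093868·0.149 + 0.001235 = 0.015221 ≈ 0.0152


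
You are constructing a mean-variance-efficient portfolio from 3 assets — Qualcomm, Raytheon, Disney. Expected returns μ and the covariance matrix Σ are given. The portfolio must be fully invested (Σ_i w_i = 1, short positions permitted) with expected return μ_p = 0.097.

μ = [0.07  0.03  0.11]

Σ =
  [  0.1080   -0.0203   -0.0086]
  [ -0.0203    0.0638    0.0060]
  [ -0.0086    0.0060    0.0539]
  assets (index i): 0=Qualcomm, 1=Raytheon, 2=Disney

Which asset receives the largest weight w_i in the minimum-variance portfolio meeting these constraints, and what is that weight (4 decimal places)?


Disney (0.7157)

u=Σ⁻¹μ = [0.9234  0.5642  2.1254]
v=Σ⁻¹𝟙 = [14.2186  18.4329  18.7696]
a=μᵀu=0.315354  b=𝟙ᵀu=3.612946  c=𝟙ᵀv=51.421105  D=ac−b²=3.162467
λ₁=(c·0.097−b)/D = (51.421105·0.097−3.612946)/3.162467 = 0.434756
λ₂=(a−b·0.097)/D = (0.315354−3.612946·0.097)/3.162467 = -0.011100
w* = 0.434756·u + -0.011100·v:
  w_0 = 0.434756·0.9234 + -0.011100·14.2186 = 0.2436  (Qualcomm)
  w_1 = 0.434756·0.5642 + -0.011100·18.4329 = 0.0407  (Raytheon)
  w_2 = 0.434756·2.1254 + -0.011100·18.7696 = 0.7157  (Disney)
Σw_i=1.0000  μᵀw=0.0970
σ²=wᵀΣw=λ₁·μ_p+λ₂ = 0.434756·0.097 + -0.011100 = 0.031072 ≈ 0.0311


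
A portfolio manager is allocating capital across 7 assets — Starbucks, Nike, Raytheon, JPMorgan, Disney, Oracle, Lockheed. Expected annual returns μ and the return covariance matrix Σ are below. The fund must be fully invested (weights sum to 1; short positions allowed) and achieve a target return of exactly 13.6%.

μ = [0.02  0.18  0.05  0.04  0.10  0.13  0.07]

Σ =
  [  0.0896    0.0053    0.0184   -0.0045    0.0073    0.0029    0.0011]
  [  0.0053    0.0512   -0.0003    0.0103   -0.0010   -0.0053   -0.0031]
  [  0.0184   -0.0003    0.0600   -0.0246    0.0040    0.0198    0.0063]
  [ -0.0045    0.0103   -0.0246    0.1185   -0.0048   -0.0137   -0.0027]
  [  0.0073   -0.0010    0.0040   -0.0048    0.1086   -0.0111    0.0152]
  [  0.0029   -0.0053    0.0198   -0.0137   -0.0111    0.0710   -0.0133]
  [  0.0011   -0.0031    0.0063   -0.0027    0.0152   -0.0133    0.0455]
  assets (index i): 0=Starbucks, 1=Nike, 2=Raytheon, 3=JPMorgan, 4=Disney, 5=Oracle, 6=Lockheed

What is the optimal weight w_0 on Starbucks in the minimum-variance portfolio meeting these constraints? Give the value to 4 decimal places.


u=Σ⁻¹μ = [-0.1466  3.9122  -0.2030  0.3719  0.9496  2.8507  2.3748]
v=Σ⁻¹𝟙 = [7.0188  20.3277  9.3832  12.2405  7.6062  21.1701  26.2677]
a=μᵀu=1.337781  b=𝟙ᵀu=10.109604  c=𝟙ᵀv=104.014075  D=ac−b²=36.943920
λ₁=(c·0.136−b)/D = (104.014075·0.136−10.109604)/36.943920 = 0.109255
λ₂=(a−b·0.136)/D = (1.337781−10.109604·0.136)/36.943920 = -0.001005
w* = 0.109255·u + -0.001005·v:
  w_0 = 0.109255·-0.1466 + -0.001005·7.0188 = -0.0231  (Starbucks)
  w_1 = 0.109255·3.9122 + -0.001005·20.3277 = 0.4070  (Nike)
  w_2 = 0.109255·-0.2030 + -0.001005·9.3832 = -0.0316  (Raytheon)
  w_3 = 0.109255·0.3719 + -0.001005·12.2405 = 0.0283  (JPMorgan)
  w_4 = 0.109255·0.9496 + -0.001005·7.6062 = 0.0961  (Disney)
  w_5 = 0.109255·2.8507 + -0.001005·21.1701 = 0.2902  (Oracle)
  w_6 = 0.109255·2.3748 + -0.001005·26.2677 = 0.2331  (Lockheed)
Σw_i=1.0000  μᵀw=0.1360
σ²=wᵀΣw=λ₁·μ_p+λ₂ = 0.109255·0.136 + -0.001005 = 0.013854 ≈ 0.0139

-0.0231


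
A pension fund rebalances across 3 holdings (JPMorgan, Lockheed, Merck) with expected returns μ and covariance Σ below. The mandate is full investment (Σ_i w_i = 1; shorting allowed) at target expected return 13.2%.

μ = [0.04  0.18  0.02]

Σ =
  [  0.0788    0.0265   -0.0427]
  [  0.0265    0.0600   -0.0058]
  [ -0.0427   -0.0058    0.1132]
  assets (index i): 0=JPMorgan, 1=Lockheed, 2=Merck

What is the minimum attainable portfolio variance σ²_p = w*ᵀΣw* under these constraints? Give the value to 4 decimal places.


p=Σ⁻¹μ = [-0.4958  3.2340  0.1554]
q=Σ⁻¹𝟙 = [17.9783  10.2867  16.1425]
a=μᵀp=0.565394  b=𝟙ᵀp=2.893589  c=𝟙ᵀq=44.407529  D=ac−b²=16.734874
λ₁=(c·0.132−b)/D = (44.407529·0.132−2.893589)/16.734874 = 0.177366
λ₂=(a−b·0.132)/D = (0.565394−2.893589·0.132)/16.734874 = 0.010962
w* = 0.177366·p + 0.010962·q:
  w_0 = 0.177366·-0.4958 + 0.010962·17.9783 = 0.1091  (JPMorgan)
  w_1 = 0.177366·3.2340 + 0.010962·10.2867 = 0.6864  (Lockheed)
  w_2 = 0.177366·0.1554 + 0.010962·16.1425 = 0.2045  (Merck)
Σw_i=1.0000  μᵀw=0.1320
σ²=wᵀΣw=λ₁·μ_p+λ₂ = 0.177366·0.132 + 0.010962 = 0.034374 ≈ 0.0344

0.0344


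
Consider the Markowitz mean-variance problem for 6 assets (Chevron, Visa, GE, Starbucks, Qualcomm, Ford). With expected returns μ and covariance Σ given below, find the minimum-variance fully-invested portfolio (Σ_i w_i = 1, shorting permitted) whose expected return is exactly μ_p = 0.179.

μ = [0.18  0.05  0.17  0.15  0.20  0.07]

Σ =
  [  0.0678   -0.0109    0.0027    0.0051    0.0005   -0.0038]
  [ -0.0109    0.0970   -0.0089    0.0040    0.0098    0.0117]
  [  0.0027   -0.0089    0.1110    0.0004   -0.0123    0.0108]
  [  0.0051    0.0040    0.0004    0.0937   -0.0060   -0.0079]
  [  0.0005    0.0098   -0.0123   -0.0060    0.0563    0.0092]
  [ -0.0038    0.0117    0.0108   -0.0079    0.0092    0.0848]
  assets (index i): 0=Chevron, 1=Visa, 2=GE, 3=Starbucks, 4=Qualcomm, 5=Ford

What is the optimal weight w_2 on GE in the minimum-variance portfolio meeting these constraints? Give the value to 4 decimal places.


g=Σ⁻¹μ = [2.5132  0.4552  1.9081  1.7225  3.9925  0.3596]
h=Σ⁻¹𝟙 = [15.4005  9.6451  10.4925  11.2808  17.9840  8.9154]
a=μᵀg=1.881560  b=𝟙ᵀg=10.951071  c=𝟙ᵀh=73.718279  D=ac−b²=18.779415
λ₁=(c·0.179−b)/D = (73.718279·0.179−10.951071)/18.779415 = 0.119519
λ₂=(a−b·0.179)/D = (1.881560−10.951071·0.179)/18.779415 = -0.004190
w* = 0.119519·g + -0.004190·h:
  w_0 = 0.119519·2.5132 + -0.004190·15.4005 = 0.2359  (Chevron)
  w_1 = 0.119519·0.4552 + -0.004190·9.6451 = 0.0140  (Visa)
  w_2 = 0.119519·1.9081 + -0.004190·10.4925 = 0.1841  (GE)
  w_3 = 0.119519·1.7225 + -0.004190·11.2808 = 0.1586  (Starbucks)
  w_4 = 0.119519·3.9925 + -0.004190·17.9840 = 0.4018  (Qualcomm)
  w_5 = 0.119519·0.3596 + -0.004190·8.9154 = 0.0056  (Ford)
Σw_i=1.0000  μᵀw=0.1790
σ²=wᵀΣw=λ₁·μ_p+λ₂ = 0.119519·0.179 + -0.004190 = 0.017204 ≈ 0.0172

0.1841


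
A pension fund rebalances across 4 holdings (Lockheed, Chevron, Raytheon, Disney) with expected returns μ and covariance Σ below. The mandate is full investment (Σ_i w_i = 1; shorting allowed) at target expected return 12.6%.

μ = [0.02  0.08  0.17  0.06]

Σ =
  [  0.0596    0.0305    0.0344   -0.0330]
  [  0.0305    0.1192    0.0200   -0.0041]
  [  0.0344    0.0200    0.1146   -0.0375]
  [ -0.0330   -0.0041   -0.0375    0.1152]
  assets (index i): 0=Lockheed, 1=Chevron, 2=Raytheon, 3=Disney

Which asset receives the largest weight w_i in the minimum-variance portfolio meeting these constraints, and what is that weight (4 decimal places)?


Raytheon (0.5534)

x=Σ⁻¹μ = [-0.4302  0.5045  1.8585  1.0205]
y=Σ⁻¹𝟙 = [20.5872  2.4125  7.7490  17.1863]
a=μᵀx=0.408924  b=𝟙ᵀx=2.953249  c=𝟙ᵀy=47.935007  D=ac−b²=10.880086
λ₁=(c·0.126−b)/D = (47.935007·0.126−2.953249)/10.880086 = 0.283689
λ₂=(a−b·0.126)/D = (0.408924−2.953249·0.126)/10.880086 = 0.003384
w* = 0.283689·x + 0.003384·y:
  w_0 = 0.283689·-0.4302 + 0.003384·20.5872 = -0.0524  (Lockheed)
  w_1 = 0.283689·0.5045 + 0.003384·2.4125 = 0.1513  (Chevron)
  w_2 = 0.283689·1.8585 + 0.003384·7.7490 = 0.5534  (Raytheon)
  w_3 = 0.283689·1.0205 + 0.003384·17.1863 = 0.3477  (Disney)
Σw_i=1.0000  μᵀw=0.1260
σ²=wᵀΣw=λ₁·μ_p+λ₂ = 0.283689·0.126 + 0.003384 = 0.039128 ≈ 0.0391


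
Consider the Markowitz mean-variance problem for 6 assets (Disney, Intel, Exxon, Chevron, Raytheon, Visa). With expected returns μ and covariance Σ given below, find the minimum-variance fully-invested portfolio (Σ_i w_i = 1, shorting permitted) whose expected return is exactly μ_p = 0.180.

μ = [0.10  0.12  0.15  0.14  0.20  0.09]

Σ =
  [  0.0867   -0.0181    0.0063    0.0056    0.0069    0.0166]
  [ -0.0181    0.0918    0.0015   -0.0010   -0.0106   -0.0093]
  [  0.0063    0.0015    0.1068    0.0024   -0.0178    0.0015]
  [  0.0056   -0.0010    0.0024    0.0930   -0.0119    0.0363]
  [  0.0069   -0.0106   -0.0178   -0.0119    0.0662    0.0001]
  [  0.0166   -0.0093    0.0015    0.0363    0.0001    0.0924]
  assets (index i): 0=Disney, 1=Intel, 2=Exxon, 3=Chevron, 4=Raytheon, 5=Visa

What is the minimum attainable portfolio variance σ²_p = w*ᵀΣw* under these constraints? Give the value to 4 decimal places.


u=Σ⁻¹μ = [0.9315  1.9770  1.9601  1.8498  4.0998  0.2427]
v=Σ⁻¹𝟙 = [10.4267  16.0002  11.8030  10.2968  21.5960  6.2996]
a=μᵀu=1.725176  b=𝟙ᵀu=11.060848  c=𝟙ᵀv=76.422239  D=ac−b²=9.499483
λ₁=(c·0.180−b)/D = (76.422239·0.180−11.060848)/9.499483 = 0.283716
λ₂=(a−b·0.180)/D = (1.725176−11.060848·0.180)/9.499483 = -0.027978
w* = 0.283716·u + -0.027978·v:
  w_0 = 0.283716·0.9315 + -0.027978·10.4267 = -0.0274  (Disney)
  w_1 = 0.283716·1.9770 + -0.027978·16.0002 = 0.1132  (Intel)
  w_2 = 0.283716·1.9601 + -0.027978·11.8030 = 0.2259  (Exxon)
  w_3 = 0.283716·1.8498 + -0.027978·10.2968 = 0.2367  (Chevron)
  w_4 = 0.283716·4.0998 + -0.027978·21.5960 = 0.5590  (Raytheon)
  w_5 = 0.283716·0.2427 + -0.027978·6.2996 = -0.1074  (Visa)
Σw_i=1.0000  μᵀw=0.1800
σ²=wᵀΣw=λ₁·μ_p+λ₂ = 0.283716·0.180 + -0.027978 = 0.023091 ≈ 0.0231

0.0231


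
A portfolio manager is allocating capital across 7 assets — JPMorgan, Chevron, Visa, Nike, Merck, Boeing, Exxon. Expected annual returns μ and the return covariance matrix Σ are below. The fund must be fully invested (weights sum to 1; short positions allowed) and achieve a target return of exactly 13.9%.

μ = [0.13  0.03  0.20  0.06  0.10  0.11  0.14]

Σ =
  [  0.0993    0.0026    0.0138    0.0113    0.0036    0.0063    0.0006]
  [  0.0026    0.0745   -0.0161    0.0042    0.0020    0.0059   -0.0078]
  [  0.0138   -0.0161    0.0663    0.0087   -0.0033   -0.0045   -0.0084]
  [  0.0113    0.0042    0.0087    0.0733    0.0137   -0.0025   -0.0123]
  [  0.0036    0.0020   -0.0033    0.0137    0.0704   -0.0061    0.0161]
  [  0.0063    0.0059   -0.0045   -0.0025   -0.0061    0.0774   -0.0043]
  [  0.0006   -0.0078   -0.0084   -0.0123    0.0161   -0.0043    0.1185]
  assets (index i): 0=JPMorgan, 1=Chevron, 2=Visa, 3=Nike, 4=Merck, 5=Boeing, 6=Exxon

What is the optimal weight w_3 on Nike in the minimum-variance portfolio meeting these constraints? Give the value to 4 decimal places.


0.0183

u=Σ⁻¹μ = [0.6011  1.0960  3.4748  0.3054  1.2840  1.6804  1.4151]
v=Σ⁻¹𝟙 = [4.3721  16.7175  19.8503  9.8739  11.2489  14.2569  10.9381]
a=μᵀu=1.335667  b=𝟙ᵀu=9.856862  c=𝟙ᵀv=87.257632  D=ac−b²=19.389395
λ₁=(c·0.139−b)/D = (87.257632·0.139−9.856862)/19.389395 = 0.117175
λ₂=(a−b·0.139)/D = (1.335667−9.856862·0.139)/19.389395 = -0.001776
w* = 0.117175·u + -0.001776·v:
  w_0 = 0.117175·0.6011 + -0.001776·4.3721 = 0.0627  (JPMorgan)
  w_1 = 0.117175·1.0960 + -0.001776·16.7175 = 0.0987  (Chevron)
  w_2 = 0.117175·3.4748 + -0.001776·19.8503 = 0.3719  (Visa)
  w_3 = 0.117175·0.3054 + -0.001776·9.8739 = 0.0183  (Nike)
  w_4 = 0.117175·1.2840 + -0.001776·11.2489 = 0.1305  (Merck)
  w_5 = 0.117175·1.6804 + -0.001776·14.2569 = 0.1716  (Boeing)
  w_6 = 0.117175·1.4151 + -0.001776·10.9381 = 0.1464  (Exxon)
Σw_i=1.0000  μᵀw=0.1390
σ²=wᵀΣw=λ₁·μ_p+λ₂ = 0.117175·0.139 + -0.001776 = 0.014511 ≈ 0.0145


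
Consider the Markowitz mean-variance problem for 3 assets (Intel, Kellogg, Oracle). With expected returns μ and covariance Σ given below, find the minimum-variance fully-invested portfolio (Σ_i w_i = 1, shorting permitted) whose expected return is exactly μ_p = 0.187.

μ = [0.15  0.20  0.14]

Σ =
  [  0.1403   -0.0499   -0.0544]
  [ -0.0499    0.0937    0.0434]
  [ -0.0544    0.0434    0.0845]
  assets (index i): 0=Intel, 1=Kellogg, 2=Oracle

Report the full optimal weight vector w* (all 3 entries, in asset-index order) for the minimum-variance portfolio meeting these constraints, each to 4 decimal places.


x=Σ⁻¹μ = [2.8371  2.6663  2.1139]
y=Σ⁻¹𝟙 = [18.2021  12.4088  17.1793]
a=μᵀx=1.254750  b=𝟙ᵀx=7.617172  c=𝟙ᵀy=47.790179  D=ac−b²=1.943420
λ₁=(c·0.187−b)/D = (47.790179·0.187−7.617172)/1.943420 = 0.679005
λ₂=(a−b·0.187)/D = (1.254750−7.617172·0.187)/1.943420 = -0.087300
w* = 0.679005·x + -0.087300·y:
  w_0 = 0.679005·2.8371 + -0.087300·18.2021 = 0.3373  (Intel)
  w_1 = 0.679005·2.6663 + -0.087300·12.4088 = 0.7271  (Kellogg)
  w_2 = 0.679005·2.1139 + -0.087300·17.1793 = -0.0644  (Oracle)
Σw_i=1.0000  μᵀw=0.1870
σ²=wᵀΣw=λ₁·μ_p+λ₂ = 0.679005·0.187 + -0.087300 = 0.039674 ≈ 0.0397

0.3373  0.7271  -0.0644


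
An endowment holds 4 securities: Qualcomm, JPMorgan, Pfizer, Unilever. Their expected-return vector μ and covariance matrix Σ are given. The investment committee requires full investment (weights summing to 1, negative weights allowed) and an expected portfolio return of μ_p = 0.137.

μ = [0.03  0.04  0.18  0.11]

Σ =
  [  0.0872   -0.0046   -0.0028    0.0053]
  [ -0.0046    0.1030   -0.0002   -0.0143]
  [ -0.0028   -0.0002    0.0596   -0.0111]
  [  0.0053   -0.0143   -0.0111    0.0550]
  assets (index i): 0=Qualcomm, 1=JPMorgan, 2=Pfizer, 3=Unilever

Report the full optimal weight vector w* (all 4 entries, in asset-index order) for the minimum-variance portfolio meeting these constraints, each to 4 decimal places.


x=Σ⁻¹μ = [0.3254  0.8128  3.5787  2.9022]
y=Σ⁻¹𝟙 = [11.3746  13.7452  22.0349  25.1065]
a=μᵀx=1.005674  b=𝟙ᵀx=7.619042  c=𝟙ᵀy=72.261143  D=ac−b²=14.621315
λ₁=(c·0.137−b)/D = (72.261143·0.137−7.619042)/14.621315 = 0.155987
λ₂=(a−b·0.137)/D = (1.005674−7.619042·0.137)/14.621315 = -0.002608
w* = 0.155987·x + -0.002608·y:
  w_0 = 0.155987·0.3254 + -0.002608·11.3746 = 0.0211  (Qualcomm)
  w_1 = 0.155987·0.8128 + -0.002608·13.7452 = 0.0909  (JPMorgan)
  w_2 = 0.155987·3.5787 + -0.002608·22.0349 = 0.5008  (Pfizer)
  w_3 = 0.155987·2.9022 + -0.002608·25.1065 = 0.3872  (Unilever)
Σw_i=1.0000  μᵀw=0.1370
σ²=wᵀΣw=λ₁·μ_p+λ₂ = 0.155987·0.137 + -0.002608 = 0.018762 ≈ 0.0188

0.0211  0.0909  0.5008  0.3872


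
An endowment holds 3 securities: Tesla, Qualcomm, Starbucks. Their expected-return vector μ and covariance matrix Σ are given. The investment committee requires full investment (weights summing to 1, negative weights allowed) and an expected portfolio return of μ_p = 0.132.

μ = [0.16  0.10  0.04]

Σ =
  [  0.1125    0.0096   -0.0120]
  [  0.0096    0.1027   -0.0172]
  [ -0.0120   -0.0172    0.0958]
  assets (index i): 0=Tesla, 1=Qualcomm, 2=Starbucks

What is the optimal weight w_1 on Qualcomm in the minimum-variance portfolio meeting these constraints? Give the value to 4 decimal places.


g=Σ⁻¹μ = [1.4216  0.9697  0.7697]
h=Σ⁻¹𝟙 = [9.3906  11.1395  13.6147]
a=μᵀg=0.355214  b=𝟙ᵀg=3.161022  c=𝟙ᵀh=34.144688  D=ac−b²=2.136610
λ₁=(c·0.132−b)/D = (34.144688·0.132−3.161022)/2.136610 = 0.630006
λ₂=(a−b·0.132)/D = (0.355214−3.161022·0.132)/2.136610 = -0.029037
w* = 0.630006·g + -0.029037·h:
  w_0 = 0.630006·1.4216 + -0.029037·9.3906 = 0.6229  (Tesla)
  w_1 = 0.630006·0.9697 + -0.029037·11.1395 = 0.2875  (Qualcomm)
  w_2 = 0.630006·0.7697 + -0.029037·13.6147 = 0.0896  (Starbucks)
Σw_i=1.0000  μᵀw=0.1320
σ²=wᵀΣw=λ₁·μ_p+λ₂ = 0.630006·0.132 + -0.029037 = 0.054124 ≈ 0.0541

0.2875


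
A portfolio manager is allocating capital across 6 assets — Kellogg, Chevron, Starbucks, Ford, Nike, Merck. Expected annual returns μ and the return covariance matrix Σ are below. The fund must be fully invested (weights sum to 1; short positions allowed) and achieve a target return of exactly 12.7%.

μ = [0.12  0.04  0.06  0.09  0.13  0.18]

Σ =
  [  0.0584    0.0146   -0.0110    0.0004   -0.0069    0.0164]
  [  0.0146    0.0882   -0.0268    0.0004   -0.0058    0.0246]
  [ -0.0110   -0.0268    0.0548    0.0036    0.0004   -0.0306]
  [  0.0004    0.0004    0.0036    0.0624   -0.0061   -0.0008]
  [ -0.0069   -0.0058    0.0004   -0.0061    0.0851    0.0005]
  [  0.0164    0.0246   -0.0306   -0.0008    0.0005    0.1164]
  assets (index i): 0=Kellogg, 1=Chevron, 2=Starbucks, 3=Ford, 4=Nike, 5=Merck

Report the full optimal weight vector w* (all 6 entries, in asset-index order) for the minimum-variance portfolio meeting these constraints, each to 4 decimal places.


p=Σ⁻¹μ = [2.1181  0.5193  2.6969  1.4711  1.8167  1.8495]
q=Σ⁻¹𝟙 = [17.9797  16.7868  35.5939  15.3897  15.2187  11.9077]
a=μᵀp=1.138233  b=𝟙ᵀp=10.471551  c=𝟙ᵀq=112.876462  D=ac−b²=18.826317
λ₁=(c·0.127−b)/D = (112.876462·0.127−10.471551)/18.826317 = 0.205232
λ₂=(a−b·0.127)/D = (1.138233−10.471551·0.127)/18.826317 = -0.010180
w* = 0.205232·p + -0.010180·q:
  w_0 = 0.205232·2.1181 + -0.010180·17.9797 = 0.2517  (Kellogg)
  w_1 = 0.205232·0.5193 + -0.010180·16.7868 = -0.0643  (Chevron)
  w_2 = 0.205232·2.6969 + -0.010180·35.5939 = 0.1911  (Starbucks)
  w_3 = 0.205232·1.4711 + -0.010180·15.3897 = 0.1453  (Ford)
  w_4 = 0.205232·1.8167 + -0.010180·15.2187 = 0.2179  (Nike)
  w_5 = 0.205232·1.8495 + -0.010180·11.9077 = 0.2584  (Merck)
Σw_i=1.0000  μᵀw=0.1270
σ²=wᵀΣw=λ₁·μ_p+λ₂ = 0.205232·0.127 + -0.010180 = 0.015884 ≈ 0.0159

0.2517  -0.0643  0.1911  0.1453  0.2179  0.2584


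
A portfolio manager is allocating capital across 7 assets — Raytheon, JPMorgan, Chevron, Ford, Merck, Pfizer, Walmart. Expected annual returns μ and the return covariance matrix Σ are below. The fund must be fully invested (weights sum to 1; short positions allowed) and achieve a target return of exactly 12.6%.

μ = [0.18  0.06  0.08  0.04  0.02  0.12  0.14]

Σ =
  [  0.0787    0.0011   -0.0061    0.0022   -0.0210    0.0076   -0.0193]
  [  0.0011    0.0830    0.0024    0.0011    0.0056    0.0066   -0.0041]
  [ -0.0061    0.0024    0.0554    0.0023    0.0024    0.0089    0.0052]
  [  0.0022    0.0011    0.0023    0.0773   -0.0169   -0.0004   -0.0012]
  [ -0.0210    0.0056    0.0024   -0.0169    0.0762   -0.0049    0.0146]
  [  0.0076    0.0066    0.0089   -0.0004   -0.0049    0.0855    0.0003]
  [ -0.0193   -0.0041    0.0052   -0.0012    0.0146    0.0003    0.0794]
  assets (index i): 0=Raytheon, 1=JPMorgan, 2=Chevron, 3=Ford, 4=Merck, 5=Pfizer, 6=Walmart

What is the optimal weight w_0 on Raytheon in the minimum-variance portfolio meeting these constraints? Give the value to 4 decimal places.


u=Σ⁻¹μ = [3.0400  0.6208  1.3187  0.5910  0.7646  0.9866  2.3125]
v=Σ⁻¹𝟙 = [21.0321  9.8094  15.7626  16.1833  19.1849  8.5549  13.8656]
a=μᵀu=1.171016  b=𝟙ᵀu=9.634165  c=𝟙ᵀv=104.392950  D=ac−b²=29.428629
λ₁=(c·0.126−b)/D = (104.392950·0.126−9.634165)/29.428629 = 0.119589
λ₂=(a−b·0.126)/D = (1.171016−9.634165·0.126)/29.428629 = -0.001457
w* = 0.119589·u + -0.001457·v:
  w_0 = 0.119589·3.0400 + -0.001457·21.0321 = 0.3329  (Raytheon)
  w_1 = 0.119589·0.6208 + -0.001457·9.8094 = 0.0599  (JPMorgan)
  w_2 = 0.119589·1.3187 + -0.001457·15.7626 = 0.1347  (Chevron)
  w_3 = 0.119589·0.5910 + -0.001457·16.1833 = 0.0471  (Ford)
  w_4 = 0.119589·0.7646 + -0.001457·19.1849 = 0.0635  (Merck)
  w_5 = 0.119589·0.9866 + -0.001457·8.5549 = 0.1055  (Pfizer)
  w_6 = 0.119589·2.3125 + -0.001457·13.8656 = 0.2563  (Walmart)
Σw_i=1.0000  μᵀw=0.1260
σ²=wᵀΣw=λ₁·μ_p+λ₂ = 0.119589·0.126 + -0.001457 = 0.013611 ≈ 0.0136

0.3329


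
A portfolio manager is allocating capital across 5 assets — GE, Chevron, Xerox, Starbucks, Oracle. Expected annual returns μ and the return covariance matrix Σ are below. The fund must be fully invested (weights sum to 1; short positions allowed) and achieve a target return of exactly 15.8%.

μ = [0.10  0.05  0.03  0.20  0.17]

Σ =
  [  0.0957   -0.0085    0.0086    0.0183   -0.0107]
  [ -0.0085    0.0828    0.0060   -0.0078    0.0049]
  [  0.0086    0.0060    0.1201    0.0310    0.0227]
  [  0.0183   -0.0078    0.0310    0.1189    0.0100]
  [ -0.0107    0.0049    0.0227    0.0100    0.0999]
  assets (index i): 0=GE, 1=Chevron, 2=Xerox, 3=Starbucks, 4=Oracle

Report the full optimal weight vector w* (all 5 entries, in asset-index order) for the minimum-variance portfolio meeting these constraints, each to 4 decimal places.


0.2336  0.1831  -0.1173  0.3300  0.3707

g=Σ⁻¹μ = [1.0646  0.8022  -0.6066  1.5813  1.7559]
h=Σ⁻¹𝟙 = [11.1852  12.9675  3.6440  5.8190  9.1615]
a=μᵀg=0.743145  b=𝟙ᵀg=4.597465  c=𝟙ᵀh=42.777188  D=ac−b²=10.652961
λ₁=(c·0.158−b)/D = (42.777188·0.158−4.597465)/10.652961 = 0.202885
λ₂=(a−b·0.158)/D = (0.743145−4.597465·0.158)/10.652961 = 0.001572
w* = 0.202885·g + 0.001572·h:
  w_0 = 0.202885·1.0646 + 0.001572·11.1852 = 0.2336  (GE)
  w_1 = 0.202885·0.8022 + 0.001572·12.9675 = 0.1831  (Chevron)
  w_2 = 0.202885·-0.6066 + 0.001572·3.6440 = -0.1173  (Xerox)
  w_3 = 0.202885·1.5813 + 0.001572·5.8190 = 0.3300  (Starbucks)
  w_4 = 0.202885·1.7559 + 0.001572·9.1615 = 0.3707  (Oracle)
Σw_i=1.0000  μᵀw=0.1580
σ²=wᵀΣw=λ₁·μ_p+λ₂ = 0.202885·0.158 + 0.001572 = 0.033628 ≈ 0.0336


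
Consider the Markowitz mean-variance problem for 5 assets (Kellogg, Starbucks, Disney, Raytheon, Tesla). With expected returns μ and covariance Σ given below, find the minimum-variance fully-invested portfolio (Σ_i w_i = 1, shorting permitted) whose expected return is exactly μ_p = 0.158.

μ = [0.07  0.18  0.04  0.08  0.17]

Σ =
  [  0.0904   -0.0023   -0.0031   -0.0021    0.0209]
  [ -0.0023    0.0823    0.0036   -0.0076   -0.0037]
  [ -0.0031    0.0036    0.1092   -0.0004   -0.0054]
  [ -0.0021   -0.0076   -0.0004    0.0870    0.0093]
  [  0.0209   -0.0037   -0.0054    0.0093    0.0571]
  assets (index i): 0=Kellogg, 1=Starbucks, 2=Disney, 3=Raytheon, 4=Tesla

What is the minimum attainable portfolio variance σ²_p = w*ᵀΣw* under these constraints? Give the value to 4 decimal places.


0.0244

u=Σ⁻¹μ = [0.1815  2.3819  0.4430  0.8161  2.9741]
v=Σ⁻¹𝟙 = [8.7086  13.6655  9.7017  11.4175  14.2690]
a=μᵀu=1.030052  b=𝟙ᵀu=6.796591  c=𝟙ᵀv=57.762309  D=ac−b²=13.304557
λ₁=(c·0.158−b)/D = (57.762309·0.158−6.796591)/13.304557 = 0.175117
λ₂=(a−b·0.158)/D = (1.030052−6.796591·0.158)/13.304557 = -0.003293
w* = 0.175117·u + -0.003293·v:
  w_0 = 0.175117·0.1815 + -0.003293·8.7086 = 0.0031  (Kellogg)
  w_1 = 0.175117·2.3819 + -0.003293·13.6655 = 0.3721  (Starbucks)
  w_2 = 0.175117·0.4430 + -0.003293·9.7017 = 0.0456  (Disney)
  w_3 = 0.175117·0.8161 + -0.003293·11.4175 = 0.1053  (Raytheon)
  w_4 = 0.175117·2.9741 + -0.003293·14.2690 = 0.4738  (Tesla)
Σw_i=1.0000  μᵀw=0.1580
σ²=wᵀΣw=λ₁·μ_p+λ₂ = 0.175117·0.158 + -0.003293 = 0.024376 ≈ 0.0244


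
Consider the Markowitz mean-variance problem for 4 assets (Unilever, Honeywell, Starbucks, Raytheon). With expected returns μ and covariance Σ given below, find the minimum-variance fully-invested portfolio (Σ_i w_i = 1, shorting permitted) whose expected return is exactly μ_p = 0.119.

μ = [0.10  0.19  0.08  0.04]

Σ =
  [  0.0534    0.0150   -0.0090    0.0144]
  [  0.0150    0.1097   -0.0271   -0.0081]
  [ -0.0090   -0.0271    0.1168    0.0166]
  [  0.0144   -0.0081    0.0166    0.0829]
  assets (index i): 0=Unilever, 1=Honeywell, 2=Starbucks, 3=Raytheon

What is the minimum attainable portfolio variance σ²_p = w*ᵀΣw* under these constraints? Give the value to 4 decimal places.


x=Σ⁻¹μ = [1.5185  1.8336  1.2051  0.1566]
y=Σ⁻¹𝟙 = [15.4728  10.3180  10.9848  8.1836]
a=μᵀx=0.602912  b=𝟙ᵀx=4.713829  c=𝟙ᵀy=44.959216  D=ac−b²=4.886286
λ₁=(c·0.119−b)/D = (44.959216·0.119−4.713829)/4.886286 = 0.130225
λ₂=(a−b·0.119)/D = (0.602912−4.713829·0.119)/4.886286 = 0.008589
w* = 0.130225·x + 0.008589·y:
  w_0 = 0.130225·1.5185 + 0.008589·15.4728 = 0.3306  (Unilever)
  w_1 = 0.130225·1.8336 + 0.008589·10.3180 = 0.3274  (Honeywell)
  w_2 = 0.130225·1.2051 + 0.008589·10.9848 = 0.2513  (Starbucks)
  w_3 = 0.130225·0.1566 + 0.008589·8.1836 = 0.0907  (Raytheon)
Σw_i=1.0000  μᵀw=0.1190
σ²=wᵀΣw=λ₁·μ_p+λ₂ = 0.130225·0.119 + 0.008589 = 0.024085 ≈ 0.0241

0.0241


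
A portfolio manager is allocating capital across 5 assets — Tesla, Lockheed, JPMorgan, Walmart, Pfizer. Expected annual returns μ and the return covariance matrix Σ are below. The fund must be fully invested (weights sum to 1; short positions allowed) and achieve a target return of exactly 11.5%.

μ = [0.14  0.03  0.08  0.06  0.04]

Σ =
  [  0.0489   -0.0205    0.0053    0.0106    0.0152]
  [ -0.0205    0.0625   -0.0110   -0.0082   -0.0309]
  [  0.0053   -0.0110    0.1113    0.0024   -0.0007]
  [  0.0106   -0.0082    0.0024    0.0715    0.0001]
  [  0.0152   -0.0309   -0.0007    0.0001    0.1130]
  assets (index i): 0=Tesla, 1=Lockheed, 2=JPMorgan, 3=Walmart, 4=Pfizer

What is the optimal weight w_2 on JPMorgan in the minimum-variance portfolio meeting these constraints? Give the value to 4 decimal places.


0.1016

p=Σ⁻¹μ = [3.3657  2.0125  0.7485  0.5452  0.4557]
q=Σ⁻¹𝟙 = [26.6390  35.9902  11.0716  13.7714  15.1642]
a=μᵀp=0.642401  b=𝟙ᵀp=7.127746  c=𝟙ᵀq=102.636436  D=ac−b²=15.128991
λ₁=(c·0.115−b)/D = (102.636436·0.115−7.127746)/15.128991 = 0.309039
λ₂=(a−b·0.115)/D = (0.642401−7.127746·0.115)/15.128991 = -0.011719
w* = 0.309039·p + -0.011719·q:
  w_0 = 0.309039·3.3657 + -0.011719·26.6390 = 0.7280  (Tesla)
  w_1 = 0.309039·2.0125 + -0.011719·35.9902 = 0.2002  (Lockheed)
  w_2 = 0.309039·0.7485 + -0.011719·11.0716 = 0.1016  (JPMorgan)
  w_3 = 0.309039·0.5452 + -0.011719·13.7714 = 0.0071  (Walmart)
  w_4 = 0.309039·0.4557 + -0.011719·15.1642 = -0.0369  (Pfizer)
Σw_i=1.0000  μᵀw=0.1150
σ²=wᵀΣw=λ₁·μ_p+λ₂ = 0.309039·0.115 + -0.011719 = 0.023821 ≈ 0.0238


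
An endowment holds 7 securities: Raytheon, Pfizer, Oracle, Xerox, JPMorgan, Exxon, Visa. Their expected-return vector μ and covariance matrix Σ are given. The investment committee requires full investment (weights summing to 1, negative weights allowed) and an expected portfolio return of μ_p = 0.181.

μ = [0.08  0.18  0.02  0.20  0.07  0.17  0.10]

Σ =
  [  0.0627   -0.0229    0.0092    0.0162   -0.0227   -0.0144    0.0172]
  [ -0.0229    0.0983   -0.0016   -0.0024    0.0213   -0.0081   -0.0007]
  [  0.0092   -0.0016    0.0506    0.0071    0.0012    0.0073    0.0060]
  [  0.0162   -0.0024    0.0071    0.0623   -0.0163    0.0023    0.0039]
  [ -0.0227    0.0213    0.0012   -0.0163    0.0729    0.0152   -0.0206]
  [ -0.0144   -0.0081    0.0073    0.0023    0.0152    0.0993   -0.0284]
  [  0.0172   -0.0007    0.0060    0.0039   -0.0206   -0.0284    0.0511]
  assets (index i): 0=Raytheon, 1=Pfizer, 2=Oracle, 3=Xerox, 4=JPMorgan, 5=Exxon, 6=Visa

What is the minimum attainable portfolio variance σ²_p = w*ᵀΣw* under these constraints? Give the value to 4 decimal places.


x=Σ⁻¹μ = [1.8122  2.1271  -1.2237  3.1627  2.0783  2.9156  3.7366]
y=Σ⁻¹𝟙 = [19.9683  11.6901  7.6257  14.2559  24.5618  18.1373  31.0068]
a=μᵀx=2.150703  b=𝟙ᵀx=14.608725  c=𝟙ᵀy=127.245945  D=ac−b²=60.253352
λ₁=(c·0.181−b)/D = (127.245945·0.181−14.608725)/60.253352 = 0.139790
λ₂=(a−b·0.181)/D = (2.150703−14.608725·0.181)/60.253352 = -0.008190
w* = 0.139790·x + -0.008190·y:
  w_0 = 0.139790·1.8122 + -0.008190·19.9683 = 0.0898  (Raytheon)
  w_1 = 0.139790·2.1271 + -0.008190·11.6901 = 0.2016  (Pfizer)
  w_2 = 0.139790·-1.2237 + -0.008190·7.6257 = -0.2335  (Oracle)
  w_3 = 0.139790·3.1627 + -0.008190·14.2559 = 0.3253  (Xerox)
  w_4 = 0.139790·2.0783 + -0.008190·24.5618 = 0.0894  (JPMorgan)
  w_5 = 0.139790·2.9156 + -0.008190·18.1373 = 0.2590  (Exxon)
  w_6 = 0.139790·3.7366 + -0.008190·31.0068 = 0.2684  (Visa)
Σw_i=1.0000  μᵀw=0.1810
σ²=wᵀΣw=λ₁·μ_p+λ₂ = 0.139790·0.181 + -0.008190 = 0.017112 ≈ 0.0171

0.0171


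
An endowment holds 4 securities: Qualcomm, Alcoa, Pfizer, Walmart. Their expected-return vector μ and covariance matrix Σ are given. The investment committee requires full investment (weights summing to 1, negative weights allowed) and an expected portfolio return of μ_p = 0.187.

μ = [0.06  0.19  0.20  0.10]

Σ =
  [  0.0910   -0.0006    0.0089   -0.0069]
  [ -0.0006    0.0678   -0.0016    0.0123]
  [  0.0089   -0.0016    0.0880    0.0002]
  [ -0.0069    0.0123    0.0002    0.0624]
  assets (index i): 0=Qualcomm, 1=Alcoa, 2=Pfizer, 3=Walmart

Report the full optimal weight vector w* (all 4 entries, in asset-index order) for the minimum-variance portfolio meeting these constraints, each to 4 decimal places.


-0.0077  0.4935  0.4227  0.0914

g=Σ⁻¹μ = [0.5413  2.6552  2.2637  1.1318]
h=Σ⁻¹𝟙 = [11.1719  12.4127  10.4258  14.7809]
a=μᵀg=1.102889  b=𝟙ᵀg=6.591979  c=𝟙ᵀh=48.791305  D=ac−b²=10.357186
λ₁=(c·0.187−b)/D = (48.791305·0.187−6.591979)/10.357186 = 0.244467
λ₂=(a−b·0.187)/D = (1.102889−6.591979·0.187)/10.357186 = -0.012533
w* = 0.244467·g + -0.012533·h:
  w_0 = 0.244467·0.5413 + -0.012533·11.1719 = -0.0077  (Qualcomm)
  w_1 = 0.244467·2.6552 + -0.012533·12.4127 = 0.4935  (Alcoa)
  w_2 = 0.244467·2.2637 + -0.012533·10.4258 = 0.4227  (Pfizer)
  w_3 = 0.244467·1.1318 + -0.012533·14.7809 = 0.0914  (Walmart)
Σw_i=1.0000  μᵀw=0.1870
σ²=wᵀΣw=λ₁·μ_p+λ₂ = 0.244467·0.187 + -0.012533 = 0.033182 ≈ 0.0332


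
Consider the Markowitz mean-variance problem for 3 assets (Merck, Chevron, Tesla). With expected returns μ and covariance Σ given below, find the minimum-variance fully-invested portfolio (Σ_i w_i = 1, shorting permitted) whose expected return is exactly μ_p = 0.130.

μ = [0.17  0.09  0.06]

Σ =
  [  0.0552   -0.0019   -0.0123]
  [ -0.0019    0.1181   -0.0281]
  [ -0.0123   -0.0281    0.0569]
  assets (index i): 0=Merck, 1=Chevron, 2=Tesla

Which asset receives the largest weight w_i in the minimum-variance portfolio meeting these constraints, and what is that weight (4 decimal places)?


x=Σ⁻¹μ = [3.6996  1.4309  2.5609]
y=Σ⁻¹𝟙 = [25.6199  16.2935  31.1594]
a=μᵀx=0.911364  b=𝟙ᵀx=7.691359  c=𝟙ᵀy=73.072777  D=ac−b²=7.438857
λ₁=(c·0.130−b)/D = (73.072777·0.130−7.691359)/7.438857 = 0.243062
λ₂=(a−b·0.130)/D = (0.911364−7.691359·0.130)/7.438857 = -0.011899
w* = 0.243062·x + -0.011899·y:
  w_0 = 0.243062·3.6996 + -0.011899·25.6199 = 0.5944  (Merck)
  w_1 = 0.243062·1.4309 + -0.011899·16.2935 = 0.1539  (Chevron)
  w_2 = 0.243062·2.5609 + -0.011899·31.1594 = 0.2517  (Tesla)
Σw_i=1.0000  μᵀw=0.1300
σ²=wᵀΣw=λ₁·μ_p+λ₂ = 0.243062·0.130 + -0.011899 = 0.019699 ≈ 0.0197

Merck (0.5944)


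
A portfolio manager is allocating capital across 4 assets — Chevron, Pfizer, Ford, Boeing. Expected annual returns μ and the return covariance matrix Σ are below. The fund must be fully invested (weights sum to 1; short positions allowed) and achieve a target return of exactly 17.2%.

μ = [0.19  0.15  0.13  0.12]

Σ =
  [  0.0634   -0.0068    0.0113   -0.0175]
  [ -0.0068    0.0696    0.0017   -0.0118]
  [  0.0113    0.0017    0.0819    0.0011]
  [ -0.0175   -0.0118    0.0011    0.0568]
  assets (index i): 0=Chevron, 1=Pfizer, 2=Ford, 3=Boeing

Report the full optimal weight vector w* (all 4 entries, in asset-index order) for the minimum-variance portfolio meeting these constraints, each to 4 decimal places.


g=Σ⁻¹μ = [4.3236  3.2521  0.8681  4.1036]
h=Σ⁻¹𝟙 = [24.8474  21.6198  7.9354  29.5988]
a=μᵀg=1.914590  b=𝟙ᵀg=12.547439  c=𝟙ᵀh=84.001451  D=ac−b²=3.390129
λ₁=(c·0.172−b)/D = (84.001451·0.172−12.547439)/3.390129 = 0.560690
λ₂=(a−b·0.172)/D = (1.914590−12.547439·0.172)/3.390129 = -0.071847
w* = 0.560690·g + -0.071847·h:
  w_0 = 0.560690·4.3236 + -0.071847·24.8474 = 0.6390  (Chevron)
  w_1 = 0.560690·3.2521 + -0.071847·21.6198 = 0.2701  (Pfizer)
  w_2 = 0.560690·0.8681 + -0.071847·7.9354 = -0.0834  (Ford)
  w_3 = 0.560690·4.1036 + -0.071847·29.5988 = 0.1743  (Boeing)
Σw_i=1.0000  μᵀw=0.1720
σ²=wᵀΣw=λ₁·μ_p+λ₂ = 0.560690·0.172 + -0.071847 = 0.024592 ≈ 0.0246

0.6390  0.2701  -0.0834  0.1743


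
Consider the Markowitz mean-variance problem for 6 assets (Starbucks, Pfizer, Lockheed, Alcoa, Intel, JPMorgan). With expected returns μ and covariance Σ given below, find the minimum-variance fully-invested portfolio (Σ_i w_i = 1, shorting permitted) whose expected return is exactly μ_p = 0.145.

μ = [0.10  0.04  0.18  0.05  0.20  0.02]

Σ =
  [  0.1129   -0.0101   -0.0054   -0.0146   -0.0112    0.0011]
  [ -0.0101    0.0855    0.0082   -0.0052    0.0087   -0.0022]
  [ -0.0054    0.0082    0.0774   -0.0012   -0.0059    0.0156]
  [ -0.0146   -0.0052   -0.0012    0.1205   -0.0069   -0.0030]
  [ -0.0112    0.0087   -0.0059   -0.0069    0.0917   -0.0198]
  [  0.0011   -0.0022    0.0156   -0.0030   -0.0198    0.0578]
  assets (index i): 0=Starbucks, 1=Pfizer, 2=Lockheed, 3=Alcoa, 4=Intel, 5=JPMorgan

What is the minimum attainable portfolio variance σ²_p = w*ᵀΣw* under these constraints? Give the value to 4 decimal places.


0.0178

u=Σ⁻¹μ = [1.3832  0.1821  2.4960  0.7842  2.6847  0.6134]
v=Σ⁻¹𝟙 = [13.4864  11.8454  9.8003  12.0857  17.6131  21.5110]
a=μᵀu=1.183304  b=𝟙ᵀu=8.143639  c=𝟙ᵀv=86.341959  D=ac−b²=35.849907
λ₁=(c·0.145−b)/D = (86.341959·0.145−8.143639)/35.849907 = 0.122063
λ₂=(a−b·0.145)/D = (1.183304−8.143639·0.145)/35.849907 = 0.000069
w* = 0.122063·u + 0.000069·v:
  w_0 = 0.122063·1.3832 + 0.000069·13.4864 = 0.1698  (Starbucks)
  w_1 = 0.122063·0.1821 + 0.000069·11.8454 = 0.0231  (Pfizer)
  w_2 = 0.122063·2.4960 + 0.000069·9.8003 = 0.3053  (Lockheed)
  w_3 = 0.122063·0.7842 + 0.000069·12.0857 = 0.0966  (Alcoa)
  w_4 = 0.122063·2.6847 + 0.000069·17.6131 = 0.3289  (Intel)
  w_5 = 0.122063·0.6134 + 0.000069·21.5110 = 0.0764  (JPMorgan)
Σw_i=1.0000  μᵀw=0.1450
σ²=wᵀΣw=λ₁·μ_p+λ₂ = 0.122063·0.145 + 0.000069 = 0.017768 ≈ 0.0178


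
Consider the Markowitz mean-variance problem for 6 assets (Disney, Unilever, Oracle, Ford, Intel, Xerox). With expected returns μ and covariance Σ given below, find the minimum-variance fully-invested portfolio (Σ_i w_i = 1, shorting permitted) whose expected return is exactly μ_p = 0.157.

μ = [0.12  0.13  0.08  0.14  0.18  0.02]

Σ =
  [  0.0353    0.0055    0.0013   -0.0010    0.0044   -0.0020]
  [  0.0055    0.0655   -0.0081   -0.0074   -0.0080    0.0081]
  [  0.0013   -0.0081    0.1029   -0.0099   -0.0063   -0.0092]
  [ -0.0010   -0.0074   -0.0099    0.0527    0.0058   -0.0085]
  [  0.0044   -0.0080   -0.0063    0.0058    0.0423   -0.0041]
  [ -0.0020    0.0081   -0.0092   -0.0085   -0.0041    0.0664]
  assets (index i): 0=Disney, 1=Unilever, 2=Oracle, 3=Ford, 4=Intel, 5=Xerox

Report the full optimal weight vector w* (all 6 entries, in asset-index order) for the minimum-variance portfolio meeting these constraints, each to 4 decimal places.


0.1422  0.2321  0.0728  0.2062  0.4259  -0.0792

p=Σ⁻¹μ = [2.5001  2.7446  1.6098  3.0546  4.4253  0.9290]
q=Σ⁻¹𝟙 = [23.4604  18.8704  16.8077  25.7289  25.7488  20.6772]
a=μᵀp=2.028368  b=𝟙ᵀp=15.263384  c=𝟙ᵀq=131.293375  D=ac−b²=33.340397
λ₁=(c·0.157−b)/D = (131.293375·0.157−15.263384)/33.340397 = 0.160456
λ₂=(a−b·0.157)/D = (2.028368−15.263384·0.157)/33.340397 = -0.011037
w* = 0.160456·p + -0.011037·q:
  w_0 = 0.160456·2.5001 + -0.011037·23.4604 = 0.1422  (Disney)
  w_1 = 0.160456·2.7446 + -0.011037·18.8704 = 0.2321  (Unilever)
  w_2 = 0.160456·1.6098 + -0.011037·16.8077 = 0.0728  (Oracle)
  w_3 = 0.160456·3.0546 + -0.011037·25.7289 = 0.2062  (Ford)
  w_4 = 0.160456·4.4253 + -0.011037·25.7488 = 0.4259  (Intel)
  w_5 = 0.160456·0.9290 + -0.011037·20.6772 = -0.0792  (Xerox)
Σw_i=1.0000  μᵀw=0.1570
σ²=wᵀΣw=λ₁·μ_p+λ₂ = 0.160456·0.157 + -0.011037 = 0.014154 ≈ 0.0142
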